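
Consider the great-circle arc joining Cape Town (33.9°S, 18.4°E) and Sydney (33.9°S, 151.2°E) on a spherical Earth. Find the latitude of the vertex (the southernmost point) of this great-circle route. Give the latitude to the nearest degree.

The great circle lies in the plane with unit normal n̂ = (p₁ × p₂)/|p₁ × p₂|.
Here n̂_z ≈ +0.512; the vertex latitude is φ_max = arccos|n̂_z| ≈ 59.2°.
Check via Clairaut: cos φ_max = |cos φ₁| · sin C = cos(33.9°)·sin(141.9°) ≈ 0.512, again giving ≈ 59.2°.

≈ 59°S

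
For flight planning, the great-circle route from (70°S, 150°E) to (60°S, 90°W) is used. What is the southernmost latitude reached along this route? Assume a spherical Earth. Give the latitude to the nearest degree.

The great circle lies in the plane with unit normal n̂ = (p₁ × p₂)/|p₁ × p₂|.
Here n̂_z ≈ +0.216; the vertex latitude is φ_max = arccos|n̂_z| ≈ 77.5°.

≈ 78°S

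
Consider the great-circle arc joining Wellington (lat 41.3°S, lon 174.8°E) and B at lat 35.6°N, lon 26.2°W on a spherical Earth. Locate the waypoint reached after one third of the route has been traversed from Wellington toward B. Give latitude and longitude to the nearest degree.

≈ lat 31°S, lon 117°W

Write both endpoints as unit vectors p₁, p₂ with components (cos φ cos λ, cos φ sin λ, sin φ).
The central angle between the endpoints is δ = arccos(p₁·p₂) ≈ 2.839 rad (162.6°).
Interpolate at f = 1/3 with slerp weights a = sin((1−f)δ)/sin δ ≈ 3.181, b = sin(fδ)/sin δ ≈ 2.720.
p = a·p₁ + b·p₂ ≈ (-0.395, -0.760, -0.516); φ = arcsin(p_z) ≈ -31.07°, λ = atan2(p_y, p_x) ≈ -117.50°.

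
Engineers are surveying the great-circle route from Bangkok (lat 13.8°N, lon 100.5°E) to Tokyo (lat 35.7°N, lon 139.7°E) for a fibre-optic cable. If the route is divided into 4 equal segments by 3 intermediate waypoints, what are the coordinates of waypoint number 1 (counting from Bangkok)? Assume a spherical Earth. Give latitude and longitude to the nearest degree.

Write both endpoints as unit vectors p₁, p₂ with components (cos φ cos λ, cos φ sin λ, sin φ).
The central angle between the endpoints is δ = arccos(p₁·p₂) ≈ 0.722 rad (41.4°).
Interpolate at f = 1/4 with slerp weights a = sin((1−f)δ)/sin δ ≈ 0.780, b = sin(fδ)/sin δ ≈ 0.272.
p = a·p₁ + b·p₂ ≈ (-0.306, 0.887, 0.345); φ = arcsin(p_z) ≈ 20.15°, λ = atan2(p_y, p_x) ≈ 109.04°.

≈ lat 20°N, lon 109°E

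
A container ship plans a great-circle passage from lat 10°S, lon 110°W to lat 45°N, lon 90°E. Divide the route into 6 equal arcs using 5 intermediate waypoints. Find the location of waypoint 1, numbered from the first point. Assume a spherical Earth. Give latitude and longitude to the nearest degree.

Convert each endpoint to a unit vector on the sphere (x = cos φ cos λ, y = cos φ sin λ, z = sin φ).
The central angle between the endpoints is δ = arccos(p₁·p₂) ≈ 2.461 rad (141.0°).
Interpolate at f = 1/6 with slerp weights a = sin((1−f)δ)/sin δ ≈ 1.409, b = sin(fδ)/sin δ ≈ 0.634.
p = a·p₁ + b·p₂ ≈ (-0.475, -0.856, 0.203); φ = arcsin(p_z) ≈ 11.73°, λ = atan2(p_y, p_x) ≈ -119.00°.

≈ lat 12°N, lon 119°W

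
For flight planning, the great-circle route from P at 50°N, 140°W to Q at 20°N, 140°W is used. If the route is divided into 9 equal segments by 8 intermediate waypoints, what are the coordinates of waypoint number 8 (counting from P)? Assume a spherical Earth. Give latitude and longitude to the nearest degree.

From cos δ = sin φ₁ sin φ₂ + cos φ₁ cos φ₂ cos Δλ, the central angle is δ ≈ 0.524 rad (30.0°).
Interpolate at f = 8/9 with slerp weights a = sin((1−f)δ)/sin δ ≈ 0.116, b = sin(fδ)/sin δ ≈ 0.898.
p = a·p₁ + b·p₂ ≈ (-0.703, -0.590, 0.396); φ = arcsin(p_z) ≈ 23.33°, λ = atan2(p_y, p_x) ≈ -140.00°.

≈ 23°N, 140°W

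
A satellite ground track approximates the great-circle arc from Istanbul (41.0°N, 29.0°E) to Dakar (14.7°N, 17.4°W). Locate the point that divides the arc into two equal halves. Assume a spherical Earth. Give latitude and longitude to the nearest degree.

≈ 30°N, 3°E

Write both endpoints as unit vectors p₁, p₂ with components (cos φ cos λ, cos φ sin λ, sin φ).
The central angle between the endpoints is δ = arccos(p₁·p₂) ≈ 0.837 rad (47.9°).
Interpolate at f = 1/2 with slerp weights a = sin((1−f)δ)/sin δ ≈ 0.547, b = sin(fδ)/sin δ ≈ 0.547.
p = a·p₁ + b·p₂ ≈ (0.866, 0.042, 0.498); φ = arcsin(p_z) ≈ 29.86°, λ = atan2(p_y, p_x) ≈ 2.77°.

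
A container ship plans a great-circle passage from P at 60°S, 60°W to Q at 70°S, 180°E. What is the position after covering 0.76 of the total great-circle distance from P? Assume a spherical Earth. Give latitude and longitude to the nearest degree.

Write both endpoints as unit vectors p₁, p₂ with components (cos φ cos λ, cos φ sin λ, sin φ).
The central angle between the endpoints is δ = arccos(p₁·p₂) ≈ 0.755 rad (43.3°).
Interpolate at f = 0.76 with slerp weights a = sin((1−f)δ)/sin δ ≈ 0.263, b = sin(fδ)/sin δ ≈ 0.792.
p = a·p₁ + b·p₂ ≈ (-0.205, -0.114, -0.972); φ = arcsin(p_z) ≈ -76.43°, λ = atan2(p_y, p_x) ≈ -150.97°.

≈ 76°S, 151°W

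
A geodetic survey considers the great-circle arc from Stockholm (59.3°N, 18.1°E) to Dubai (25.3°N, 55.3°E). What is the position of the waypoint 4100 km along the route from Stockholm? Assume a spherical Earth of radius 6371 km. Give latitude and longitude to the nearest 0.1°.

The haversine formula gives a central angle δ ≈ 0.745 rad (42.7°) between the endpoints. The total great-circle distance is δ·R ≈ 0.745 × 6371 ≈ 4746 km, so the target fraction is f = 4100/4746 ≈ 0.864.
Interpolate at f ≈ 0.864 with slerp weights a = sin((1−f)δ)/sin δ ≈ 0.149, b = sin(fδ)/sin δ ≈ 0.885.
p = a·p₁ + b·p₂ ≈ (0.528, 0.682, 0.507); φ = arcsin(p_z) ≈ 30.44°, λ = atan2(p_y, p_x) ≈ 52.24°.

≈ (30.4°N, 52.2°E)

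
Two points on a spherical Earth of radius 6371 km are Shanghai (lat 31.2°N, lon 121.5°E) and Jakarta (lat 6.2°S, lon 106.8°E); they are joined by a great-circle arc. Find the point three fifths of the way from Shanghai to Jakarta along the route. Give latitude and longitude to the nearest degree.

Write both endpoints as unit vectors p₁, p₂ with components (cos φ cos λ, cos φ sin λ, sin φ).
The central angle between the endpoints is δ = arccos(p₁·p₂) ≈ 0.697 rad (40.0°).
Interpolate at f = 3/5 with slerp weights a = sin((1−f)δ)/sin δ ≈ 0.429, b = sin(fδ)/sin δ ≈ 0.633.
p = a·p₁ + b·p₂ ≈ (-0.373, 0.915, 0.154); φ = arcsin(p_z) ≈ 8.85°, λ = atan2(p_y, p_x) ≈ 112.20°.

≈ lat 9°N, lon 112°E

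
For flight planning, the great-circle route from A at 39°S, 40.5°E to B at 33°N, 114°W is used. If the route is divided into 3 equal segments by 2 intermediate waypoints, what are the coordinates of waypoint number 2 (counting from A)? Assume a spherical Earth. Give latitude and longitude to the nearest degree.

Convert each endpoint to a unit vector on the sphere (x = cos φ cos λ, y = cos φ sin λ, z = sin φ).
The central angle between the endpoints is δ = arccos(p₁·p₂) ≈ 2.768 rad (158.6°).
Interpolate at f = 2/3 with slerp weights a = sin((1−f)δ)/sin δ ≈ 2.185, b = sin(fδ)/sin δ ≈ 2.638.
p = a·p₁ + b·p₂ ≈ (0.391, -0.918, 0.062); φ = arcsin(p_z) ≈ 3.54°, λ = atan2(p_y, p_x) ≈ -66.92°.

≈ 4°N, 67°W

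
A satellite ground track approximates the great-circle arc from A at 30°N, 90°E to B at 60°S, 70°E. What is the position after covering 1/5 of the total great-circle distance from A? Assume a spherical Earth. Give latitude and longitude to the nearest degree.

≈ 12°N, 87°E

Write both endpoints as unit vectors p₁, p₂ with components (cos φ cos λ, cos φ sin λ, sin φ).
The central angle between the endpoints is δ = arccos(p₁·p₂) ≈ 1.597 rad (91.5°).
Interpolate at f = 1/5 with slerp weights a = sin((1−f)δ)/sin δ ≈ 0.958, b = sin(fδ)/sin δ ≈ 0.314.
p = a·p₁ + b·p₂ ≈ (0.054, 0.977, 0.207); φ = arcsin(p_z) ≈ 11.94°, λ = atan2(p_y, p_x) ≈ 86.85°.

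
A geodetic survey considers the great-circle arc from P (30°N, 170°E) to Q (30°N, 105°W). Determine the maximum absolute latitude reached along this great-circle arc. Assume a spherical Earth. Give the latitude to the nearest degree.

The great circle lies in the plane with unit normal n̂ = (p₁ × p₂)/|p₁ × p₂|.
Here n̂_z ≈ +0.787; the vertex latitude is φ_max = arccos|n̂_z| ≈ 38.1°.

≈ 38°N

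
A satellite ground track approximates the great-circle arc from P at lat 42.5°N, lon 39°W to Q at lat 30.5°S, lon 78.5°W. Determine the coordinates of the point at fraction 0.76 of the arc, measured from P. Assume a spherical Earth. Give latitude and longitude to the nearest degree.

≈ lat 13°S, lon 69°W

From cos δ = sin φ₁ sin φ₂ + cos φ₁ cos φ₂ cos Δλ, the central angle is δ ≈ 1.423 rad (81.5°).
Interpolate at f = 0.76 with slerp weights a = sin((1−f)δ)/sin δ ≈ 0.339, b = sin(fδ)/sin δ ≈ 0.892.
p = a·p₁ + b·p₂ ≈ (0.347, -0.911, -0.224); φ = arcsin(p_z) ≈ -12.95°, λ = atan2(p_y, p_x) ≈ -69.12°.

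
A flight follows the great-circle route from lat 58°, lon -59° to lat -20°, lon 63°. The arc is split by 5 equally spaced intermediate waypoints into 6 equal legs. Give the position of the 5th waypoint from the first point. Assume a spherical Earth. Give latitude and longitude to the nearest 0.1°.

≈ lat -2.4°, lon 52.0°

The haversine formula gives a central angle δ ≈ 2.158 rad (123.6°) between the endpoints.
Interpolate at f = 5/6 with slerp weights a = sin((1−f)δ)/sin δ ≈ 0.423, b = sin(fδ)/sin δ ≈ 1.170.
p = a·p₁ + b·p₂ ≈ (0.615, 0.788, -0.042); φ = arcsin(p_z) ≈ -2.39°, λ = atan2(p_y, p_x) ≈ 52.04°.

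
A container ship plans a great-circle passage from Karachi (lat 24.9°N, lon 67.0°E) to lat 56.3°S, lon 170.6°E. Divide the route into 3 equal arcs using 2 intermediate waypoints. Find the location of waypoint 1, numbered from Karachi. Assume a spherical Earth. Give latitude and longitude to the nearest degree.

Convert each endpoint to a unit vector on the sphere (x = cos φ cos λ, y = cos φ sin λ, z = sin φ).
The central angle between the endpoints is δ = arccos(p₁·p₂) ≈ 2.059 rad (117.9°).
Interpolate at f = 1/3 with slerp weights a = sin((1−f)δ)/sin δ ≈ 1.110, b = sin(fδ)/sin δ ≈ 0.717.
p = a·p₁ + b·p₂ ≈ (0.001, 0.992, -0.129); φ = arcsin(p_z) ≈ -7.44°, λ = atan2(p_y, p_x) ≈ 89.96°.

≈ lat 7°S, lon 90°E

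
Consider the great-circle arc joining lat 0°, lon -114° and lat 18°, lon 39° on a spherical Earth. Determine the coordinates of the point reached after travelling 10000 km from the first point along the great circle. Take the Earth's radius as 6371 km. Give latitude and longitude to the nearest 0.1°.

≈ lat 35.6°, lon -24.1°

Write both endpoints as unit vectors p₁, p₂ with components (cos φ cos λ, cos φ sin λ, sin φ).
The central angle between the endpoints is δ = arccos(p₁·p₂) ≈ 2.582 rad (147.9°). The total great-circle distance is δ·R ≈ 2.582 × 6371 ≈ 16449 km, so the target fraction is f = 10000/16449 ≈ 0.608.
Interpolate at f ≈ 0.608 with slerp weights a = sin((1−f)δ)/sin δ ≈ 1.597, b = sin(fδ)/sin δ ≈ 1.883.
p = a·p₁ + b·p₂ ≈ (0.742, -0.332, 0.582); φ = arcsin(p_z) ≈ 35.59°, λ = atan2(p_y, p_x) ≈ -24.08°.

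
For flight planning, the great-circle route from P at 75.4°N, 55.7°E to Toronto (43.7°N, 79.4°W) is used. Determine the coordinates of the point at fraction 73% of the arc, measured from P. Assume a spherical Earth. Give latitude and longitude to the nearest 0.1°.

The haversine formula gives a central angle δ ≈ 1.001 rad (57.4°) between the endpoints.
Interpolate at f = 0.73 with slerp weights a = sin((1−f)δ)/sin δ ≈ 0.317, b = sin(fδ)/sin δ ≈ 0.793.
p = a·p₁ + b·p₂ ≈ (0.150, -0.497, 0.854); φ = arcsin(p_z) ≈ 58.70°, λ = atan2(p_y, p_x) ≈ -73.17°.

≈ 58.7°N, 73.2°W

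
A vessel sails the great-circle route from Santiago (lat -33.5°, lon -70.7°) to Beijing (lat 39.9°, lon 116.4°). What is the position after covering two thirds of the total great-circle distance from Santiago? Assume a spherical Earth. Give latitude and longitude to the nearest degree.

Write both endpoints as unit vectors p₁, p₂ with components (cos φ cos λ, cos φ sin λ, sin φ).
The central angle between the endpoints is δ = arccos(p₁·p₂) ≈ 2.992 rad (171.4°).
Interpolate at f = 2/3 with slerp weights a = sin((1−f)δ)/sin δ ≈ 5.644, b = sin(fδ)/sin δ ≈ 6.124.
p = a·p₁ + b·p₂ ≈ (-0.533, -0.234, 0.813); φ = arcsin(p_z) ≈ 54.38°, λ = atan2(p_y, p_x) ≈ -156.30°.

≈ lat 54°, lon -156°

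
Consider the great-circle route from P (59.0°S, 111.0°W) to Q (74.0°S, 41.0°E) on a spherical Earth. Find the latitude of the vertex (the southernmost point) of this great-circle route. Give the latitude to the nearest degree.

≈ 85°S

The great circle lies in the plane with unit normal n̂ = (p₁ × p₂)/|p₁ × p₂|.
Here n̂_z ≈ +0.093; the vertex latitude is φ_max = arccos|n̂_z| ≈ 84.7°.
Check via Clairaut: cos φ_max = |cos φ₁| · sin C = cos(59.0°)·sin(169.6°) ≈ 0.093, again giving ≈ 84.7°.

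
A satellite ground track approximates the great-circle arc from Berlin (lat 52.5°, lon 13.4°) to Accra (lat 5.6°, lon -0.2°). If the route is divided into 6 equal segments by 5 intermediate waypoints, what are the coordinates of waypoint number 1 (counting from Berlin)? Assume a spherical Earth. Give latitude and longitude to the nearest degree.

≈ lat 45°, lon 10°

Convert each endpoint to a unit vector on the sphere (x = cos φ cos λ, y = cos φ sin λ, z = sin φ).
The central angle between the endpoints is δ = arccos(p₁·p₂) ≈ 0.842 rad (48.2°).
Interpolate at f = 1/6 with slerp weights a = sin((1−f)δ)/sin δ ≈ 0.865, b = sin(fδ)/sin δ ≈ 0.187.
p = a·p₁ + b·p₂ ≈ (0.699, 0.121, 0.705); φ = arcsin(p_z) ≈ 44.81°, λ = atan2(p_y, p_x) ≈ 9.85°.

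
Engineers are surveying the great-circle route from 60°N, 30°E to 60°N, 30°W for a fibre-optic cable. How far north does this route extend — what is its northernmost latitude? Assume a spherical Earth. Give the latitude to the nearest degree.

≈ 63°N

The great circle lies in the plane with unit normal n̂ = (p₁ × p₂)/|p₁ × p₂|.
Here n̂_z ≈ -0.447; the vertex latitude is φ_max = arccos|n̂_z| ≈ 63.4°.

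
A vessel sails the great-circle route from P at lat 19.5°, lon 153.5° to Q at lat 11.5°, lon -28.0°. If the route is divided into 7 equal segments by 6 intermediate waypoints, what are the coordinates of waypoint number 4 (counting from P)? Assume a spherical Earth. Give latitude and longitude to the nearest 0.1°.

Write both endpoints as unit vectors p₁, p₂ with components (cos φ cos λ, cos φ sin λ, sin φ).
The central angle between the endpoints is δ = arccos(p₁·p₂) ≈ 2.600 rad (149.0°).
Interpolate at f = 4/7 with slerp weights a = sin((1−f)δ)/sin δ ≈ 1.741, b = sin(fδ)/sin δ ≈ 1.933.
p = a·p₁ + b·p₂ ≈ (0.203, -0.157, 0.966); φ = arcsin(p_z) ≈ 75.12°, λ = atan2(p_y, p_x) ≈ -37.63°.

≈ lat 75.1°, lon -37.6°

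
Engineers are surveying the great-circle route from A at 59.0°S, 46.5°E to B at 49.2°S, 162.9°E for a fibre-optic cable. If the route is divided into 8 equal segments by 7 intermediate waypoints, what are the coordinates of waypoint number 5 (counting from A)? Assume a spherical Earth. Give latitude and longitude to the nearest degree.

Convert each endpoint to a unit vector on the sphere (x = cos φ cos λ, y = cos φ sin λ, z = sin φ).
The central angle between the endpoints is δ = arccos(p₁·p₂) ≈ 1.048 rad (60.1°).
Interpolate at f = 5/8 with slerp weights a = sin((1−f)δ)/sin δ ≈ 0.442, b = sin(fδ)/sin δ ≈ 0.703.
p = a·p₁ + b·p₂ ≈ (-0.282, 0.300, -0.911); φ = arcsin(p_z) ≈ -65.66°, λ = atan2(p_y, p_x) ≈ 133.25°.

≈ 66°S, 133°E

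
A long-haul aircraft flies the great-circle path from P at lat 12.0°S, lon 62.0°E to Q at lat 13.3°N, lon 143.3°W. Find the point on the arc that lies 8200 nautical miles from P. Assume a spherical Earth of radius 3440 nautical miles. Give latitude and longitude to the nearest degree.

≈ lat 13°N, lon 162°W

The haversine formula gives a central angle δ ≈ 2.710 rad (155.3°) between the endpoints. The total great-circle distance is δ·R ≈ 2.710 × 3440 ≈ 9324 nmi, so the target fraction is f = 8200/9324 ≈ 0.879.
Interpolate at f ≈ 0.879 with slerp weights a = sin((1−f)δ)/sin δ ≈ 0.768, b = sin(fδ)/sin δ ≈ 1.644.
p = a·p₁ + b·p₂ ≈ (-0.931, -0.294, 0.219); φ = arcsin(p_z) ≈ 12.63°, λ = atan2(p_y, p_x) ≈ -162.50°.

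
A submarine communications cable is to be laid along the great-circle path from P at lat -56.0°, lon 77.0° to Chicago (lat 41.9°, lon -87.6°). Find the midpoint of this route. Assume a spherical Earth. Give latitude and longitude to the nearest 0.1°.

Write both endpoints as unit vectors p₁, p₂ with components (cos φ cos λ, cos φ sin λ, sin φ).
The central angle between the endpoints is δ = arccos(p₁·p₂) ≈ 2.840 rad (162.7°).
Interpolate at f = 1/2 with slerp weights a = sin((1−f)δ)/sin δ ≈ 3.331, b = sin(fδ)/sin δ ≈ 3.331.
p = a·p₁ + b·p₂ ≈ (0.523, -0.662, -0.537); φ = arcsin(p_z) ≈ -32.47°, λ = atan2(p_y, p_x) ≈ -51.71°.

≈ lat -32.5°, lon -51.7°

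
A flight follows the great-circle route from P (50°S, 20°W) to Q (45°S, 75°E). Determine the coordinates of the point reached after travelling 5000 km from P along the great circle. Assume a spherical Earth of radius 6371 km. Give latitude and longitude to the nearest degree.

≈ (54°S, 56°E)

From cos δ = sin φ₁ sin φ₂ + cos φ₁ cos φ₂ cos Δλ, the central angle is δ ≈ 1.045 rad (59.9°). The total great-circle distance is δ·R ≈ 1.045 × 6371 ≈ 6657 km, so the target fraction is f = 5000/6657 ≈ 0.751.
Interpolate at f ≈ 0.751 with slerp weights a = sin((1−f)δ)/sin δ ≈ 0.297, b = sin(fδ)/sin δ ≈ 0.817.
p = a·p₁ + b·p₂ ≈ (0.329, 0.493, -0.806); φ = arcsin(p_z) ≈ -53.66°, λ = atan2(p_y, p_x) ≈ 56.26°.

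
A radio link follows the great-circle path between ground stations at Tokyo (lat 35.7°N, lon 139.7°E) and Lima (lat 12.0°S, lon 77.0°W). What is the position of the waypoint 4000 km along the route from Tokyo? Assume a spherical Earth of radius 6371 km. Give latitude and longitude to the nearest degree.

Convert each endpoint to a unit vector on the sphere (x = cos φ cos λ, y = cos φ sin λ, z = sin φ).
The central angle between the endpoints is δ = arccos(p₁·p₂) ≈ 2.431 rad (139.3°). The total great-circle distance is δ·R ≈ 2.431 × 6371 ≈ 15490 km, so the target fraction is f = 4000/15490 ≈ 0.258.
Interpolate at f ≈ 0.258 with slerp weights a = sin((1−f)δ)/sin δ ≈ 1.492, b = sin(fδ)/sin δ ≈ 0.901.
p = a·p₁ + b·p₂ ≈ (-0.726, -0.075, 0.684); φ = arcsin(p_z) ≈ 43.12°, λ = atan2(p_y, p_x) ≈ -174.12°.

≈ lat 43°N, lon 174°W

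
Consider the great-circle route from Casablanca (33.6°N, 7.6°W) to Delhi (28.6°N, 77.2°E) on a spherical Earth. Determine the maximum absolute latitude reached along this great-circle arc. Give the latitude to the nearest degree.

≈ 39°N

The great circle lies in the plane with unit normal n̂ = (p₁ × p₂)/|p₁ × p₂|.
Here n̂_z ≈ +0.772; the vertex latitude is φ_max = arccos|n̂_z| ≈ 39.5°.
Check via Clairaut: cos φ_max = |cos φ₁| · sin C = cos(33.6°)·sin(67.9°) ≈ 0.772, again giving ≈ 39.5°.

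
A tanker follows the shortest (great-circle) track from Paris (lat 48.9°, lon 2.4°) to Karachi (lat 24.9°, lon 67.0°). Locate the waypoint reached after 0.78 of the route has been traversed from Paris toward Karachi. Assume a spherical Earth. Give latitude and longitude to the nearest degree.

≈ lat 33°, lon 57°

Write both endpoints as unit vectors p₁, p₂ with components (cos φ cos λ, cos φ sin λ, sin φ).
The central angle between the endpoints is δ = arccos(p₁·p₂) ≈ 0.961 rad (55.0°).
Interpolate at f = 0.78 with slerp weights a = sin((1−f)δ)/sin δ ≈ 0.256, b = sin(fδ)/sin δ ≈ 0.831.
p = a·p₁ + b·p₂ ≈ (0.463, 0.701, 0.543); φ = arcsin(p_z) ≈ 32.87°, λ = atan2(p_y, p_x) ≈ 56.57°.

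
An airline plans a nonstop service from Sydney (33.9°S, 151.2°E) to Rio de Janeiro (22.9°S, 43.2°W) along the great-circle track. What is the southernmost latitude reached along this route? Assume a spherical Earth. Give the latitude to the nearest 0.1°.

≈ 77.1°S

The great circle lies in the plane with unit normal n̂ = (p₁ × p₂)/|p₁ × p₂|.
Here n̂_z ≈ +0.223; the vertex latitude is φ_max = arccos|n̂_z| ≈ 77.1°.
Check via Clairaut: cos φ_max = |cos φ₁| · sin C = cos(33.9°)·sin(164.4°) ≈ 0.223, again giving ≈ 77.1°.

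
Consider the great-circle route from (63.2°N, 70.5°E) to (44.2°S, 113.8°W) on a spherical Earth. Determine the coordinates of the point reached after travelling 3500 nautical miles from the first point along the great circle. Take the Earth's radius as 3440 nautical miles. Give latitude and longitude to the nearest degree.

≈ (58°N, 125°W)

Convert each endpoint to a unit vector on the sphere (x = cos φ cos λ, y = cos φ sin λ, z = sin φ).
The central angle between the endpoints is δ = arccos(p₁·p₂) ≈ 2.807 rad (160.8°). The total great-circle distance is δ·R ≈ 2.807 × 3440 ≈ 9657 nmi, so the target fraction is f = 3500/9657 ≈ 0.362.
Interpolate at f ≈ 0.362 with slerp weights a = sin((1−f)δ)/sin δ ≈ 2.974, b = sin(fδ)/sin δ ≈ 2.592.
p = a·p₁ + b·p₂ ≈ (-0.302, -0.436, 0.848); φ = arcsin(p_z) ≈ 57.94°, λ = atan2(p_y, p_x) ≈ -124.72°.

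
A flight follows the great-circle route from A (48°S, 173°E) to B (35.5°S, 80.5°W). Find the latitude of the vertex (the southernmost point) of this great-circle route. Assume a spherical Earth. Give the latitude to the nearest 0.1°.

The great circle lies in the plane with unit normal n̂ = (p₁ × p₂)/|p₁ × p₂|.
Here n̂_z ≈ +0.544; the vertex latitude is φ_max = arccos|n̂_z| ≈ 57.1°.

≈ 57.1°S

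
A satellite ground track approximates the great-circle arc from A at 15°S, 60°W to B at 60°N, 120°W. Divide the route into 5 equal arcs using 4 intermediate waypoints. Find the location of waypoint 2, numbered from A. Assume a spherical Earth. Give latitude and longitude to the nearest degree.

≈ 17°N, 75°W

The haversine formula gives a central angle δ ≈ 1.553 rad (89.0°) between the endpoints.
Interpolate at f = 2/5 with slerp weights a = sin((1−f)δ)/sin δ ≈ 0.803, b = sin(fδ)/sin δ ≈ 0.582.
p = a·p₁ + b·p₂ ≈ (0.242, -0.924, 0.296); φ = arcsin(p_z) ≈ 17.24°, λ = atan2(p_y, p_x) ≈ -75.31°.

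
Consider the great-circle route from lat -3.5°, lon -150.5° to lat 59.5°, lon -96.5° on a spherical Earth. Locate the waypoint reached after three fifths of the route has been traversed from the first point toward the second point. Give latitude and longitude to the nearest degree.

Write both endpoints as unit vectors p₁, p₂ with components (cos φ cos λ, cos φ sin λ, sin φ).
The central angle between the endpoints is δ = arccos(p₁·p₂) ≈ 1.323 rad (75.8°).
Interpolate at f = 3/5 with slerp weights a = sin((1−f)δ)/sin δ ≈ 0.521, b = sin(fδ)/sin δ ≈ 0.736.
p = a·p₁ + b·p₂ ≈ (-0.495, -0.627, 0.602); φ = arcsin(p_z) ≈ 37.01°, λ = atan2(p_y, p_x) ≈ -128.28°.

≈ lat 37°, lon -128°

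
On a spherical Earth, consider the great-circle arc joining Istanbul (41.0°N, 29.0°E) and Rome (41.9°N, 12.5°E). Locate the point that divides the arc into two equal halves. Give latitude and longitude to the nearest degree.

≈ (42°N, 21°E)

Write both endpoints as unit vectors p₁, p₂ with components (cos φ cos λ, cos φ sin λ, sin φ).
The central angle between the endpoints is δ = arccos(p₁·p₂) ≈ 0.216 rad (12.4°).
Interpolate at f = 1/2 with slerp weights a = sin((1−f)δ)/sin δ ≈ 0.503, b = sin(fδ)/sin δ ≈ 0.503.
p = a·p₁ + b·p₂ ≈ (0.697, 0.265, 0.666); φ = arcsin(p_z) ≈ 41.75°, λ = atan2(p_y, p_x) ≈ 20.81°.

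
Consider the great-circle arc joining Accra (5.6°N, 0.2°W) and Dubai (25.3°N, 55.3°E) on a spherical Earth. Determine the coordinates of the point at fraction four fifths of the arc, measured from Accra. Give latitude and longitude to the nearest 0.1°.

Convert each endpoint to a unit vector on the sphere (x = cos φ cos λ, y = cos φ sin λ, z = sin φ).
The central angle between the endpoints is δ = arccos(p₁·p₂) ≈ 0.987 rad (56.5°).
Interpolate at f = 4/5 with slerp weights a = sin((1−f)δ)/sin δ ≈ 0.235, b = sin(fδ)/sin δ ≈ 0.851.
p = a·p₁ + b·p₂ ≈ (0.672, 0.632, 0.387); φ = arcsin(p_z) ≈ 22.74°, λ = atan2(p_y, p_x) ≈ 43.23°.

≈ 22.7°N, 43.2°E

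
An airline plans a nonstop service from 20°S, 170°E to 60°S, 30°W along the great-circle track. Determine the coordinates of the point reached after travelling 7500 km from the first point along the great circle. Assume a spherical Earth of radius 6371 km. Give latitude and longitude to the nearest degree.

≈ 80°S, 117°W

Convert each endpoint to a unit vector on the sphere (x = cos φ cos λ, y = cos φ sin λ, z = sin φ).
The central angle between the endpoints is δ = arccos(p₁·p₂) ≈ 1.717 rad (98.4°). The total great-circle distance is δ·R ≈ 1.717 × 6371 ≈ 10937 km, so the target fraction is f = 7500/10937 ≈ 0.686.
Interpolate at f ≈ 0.686 with slerp weights a = sin((1−f)δ)/sin δ ≈ 0.519, b = sin(fδ)/sin δ ≈ 0.933.
p = a·p₁ + b·p₂ ≈ (-0.076, -0.149, -0.986); φ = arcsin(p_z) ≈ -80.38°, λ = atan2(p_y, p_x) ≈ -117.15°.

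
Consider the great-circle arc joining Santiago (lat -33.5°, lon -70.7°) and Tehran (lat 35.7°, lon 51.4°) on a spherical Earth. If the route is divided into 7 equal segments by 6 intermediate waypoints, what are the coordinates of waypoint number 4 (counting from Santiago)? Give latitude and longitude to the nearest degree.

≈ lat 8°, lon -4°

Write both endpoints as unit vectors p₁, p₂ with components (cos φ cos λ, cos φ sin λ, sin φ).
The central angle between the endpoints is δ = arccos(p₁·p₂) ≈ 2.321 rad (133.0°).
Interpolate at f = 4/7 with slerp weights a = sin((1−f)δ)/sin δ ≈ 1.147, b = sin(fδ)/sin δ ≈ 1.327.
p = a·p₁ + b·p₂ ≈ (0.988, -0.060, 0.141); φ = arcsin(p_z) ≈ 8.12°, λ = atan2(p_y, p_x) ≈ -3.50°.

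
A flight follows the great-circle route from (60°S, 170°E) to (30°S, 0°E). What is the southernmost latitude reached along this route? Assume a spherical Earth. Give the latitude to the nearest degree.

The great circle lies in the plane with unit normal n̂ = (p₁ × p₂)/|p₁ × p₂|.
Here n̂_z ≈ -0.075; the vertex latitude is φ_max = arccos|n̂_z| ≈ 85.7°.

≈ 86°S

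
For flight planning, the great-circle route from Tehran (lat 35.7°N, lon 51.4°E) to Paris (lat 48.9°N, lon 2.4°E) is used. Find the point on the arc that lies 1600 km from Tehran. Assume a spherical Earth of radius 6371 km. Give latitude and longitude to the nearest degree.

Write both endpoints as unit vectors p₁, p₂ with components (cos φ cos λ, cos φ sin λ, sin φ).
The central angle between the endpoints is δ = arccos(p₁·p₂) ≈ 0.660 rad (37.8°). The total great-circle distance is δ·R ≈ 0.660 × 6371 ≈ 4205 km, so the target fraction is f = 1600/4205 ≈ 0.380.
Interpolate at f ≈ 0.380 with slerp weights a = sin((1−f)δ)/sin δ ≈ 0.648, b = sin(fδ)/sin δ ≈ 0.405.
p = a·p₁ + b·p₂ ≈ (0.595, 0.423, 0.684); φ = arcsin(p_z) ≈ 43.14°, λ = atan2(p_y, p_x) ≈ 35.40°.

≈ lat 43°N, lon 35°E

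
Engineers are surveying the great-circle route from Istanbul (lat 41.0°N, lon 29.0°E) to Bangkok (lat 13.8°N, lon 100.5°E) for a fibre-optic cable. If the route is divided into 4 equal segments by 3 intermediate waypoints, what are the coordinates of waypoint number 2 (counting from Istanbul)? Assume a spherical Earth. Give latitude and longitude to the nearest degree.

Write both endpoints as unit vectors p₁, p₂ with components (cos φ cos λ, cos φ sin λ, sin φ).
The central angle between the endpoints is δ = arccos(p₁·p₂) ≈ 1.171 rad (67.1°).
Interpolate at f = 2/4 with slerp weights a = sin((1−f)δ)/sin δ ≈ 0.600, b = sin(fδ)/sin δ ≈ 0.600.
p = a·p₁ + b·p₂ ≈ (0.290, 0.792, 0.537); φ = arcsin(p_z) ≈ 32.46°, λ = atan2(p_y, p_x) ≈ 69.91°.

≈ lat 32°N, lon 70°E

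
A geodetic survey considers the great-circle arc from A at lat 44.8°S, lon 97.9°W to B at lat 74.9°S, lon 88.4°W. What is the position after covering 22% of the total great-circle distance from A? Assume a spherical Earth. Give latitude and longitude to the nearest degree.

≈ lat 51°S, lon 97°W

From cos δ = sin φ₁ sin φ₂ + cos φ₁ cos φ₂ cos Δλ, the central angle is δ ≈ 0.530 rad (30.4°).
Interpolate at f = 0.22 with slerp weights a = sin((1−f)δ)/sin δ ≈ 0.795, b = sin(fδ)/sin δ ≈ 0.230.
p = a·p₁ + b·p₂ ≈ (-0.076, -0.618, -0.782); φ = arcsin(p_z) ≈ -51.46°, λ = atan2(p_y, p_x) ≈ -96.99°.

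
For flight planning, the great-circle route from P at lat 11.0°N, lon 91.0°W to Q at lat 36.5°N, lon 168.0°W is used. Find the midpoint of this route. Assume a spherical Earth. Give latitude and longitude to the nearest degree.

≈ lat 29°N, lon 125°W

Write both endpoints as unit vectors p₁, p₂ with components (cos φ cos λ, cos φ sin λ, sin φ).
The central angle between the endpoints is δ = arccos(p₁·p₂) ≈ 1.276 rad (73.1°).
Interpolate at f = 1/2 with slerp weights a = sin((1−f)δ)/sin δ ≈ 0.622, b = sin(fδ)/sin δ ≈ 0.622.
p = a·p₁ + b·p₂ ≈ (-0.500, -0.715, 0.489); φ = arcsin(p_z) ≈ 29.27°, λ = atan2(p_y, p_x) ≈ -124.97°.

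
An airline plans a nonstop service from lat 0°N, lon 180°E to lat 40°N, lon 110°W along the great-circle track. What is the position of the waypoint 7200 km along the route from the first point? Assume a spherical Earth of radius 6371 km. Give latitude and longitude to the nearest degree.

Convert each endpoint to a unit vector on the sphere (x = cos φ cos λ, y = cos φ sin λ, z = sin φ).
The central angle between the endpoints is δ = arccos(p₁·p₂) ≈ 1.306 rad (74.8°). The total great-circle distance is δ·R ≈ 1.306 × 6371 ≈ 8319 km, so the target fraction is f = 7200/8319 ≈ 0.866.
Interpolate at f ≈ 0.866 with slerp weights a = sin((1−f)δ)/sin δ ≈ 0.181, b = sin(fδ)/sin δ ≈ 0.937.
p = a·p₁ + b·p₂ ≈ (-0.427, -0.675, 0.602); φ = arcsin(p_z) ≈ 37.04°, λ = atan2(p_y, p_x) ≈ -122.30°.

≈ lat 37°N, lon 122°W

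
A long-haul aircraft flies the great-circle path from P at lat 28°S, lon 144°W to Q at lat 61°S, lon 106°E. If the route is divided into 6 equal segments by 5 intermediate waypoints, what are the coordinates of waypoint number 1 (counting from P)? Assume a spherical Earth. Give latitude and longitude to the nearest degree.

≈ lat 39°S, lon 152°W

Write both endpoints as unit vectors p₁, p₂ with components (cos φ cos λ, cos φ sin λ, sin φ).
The central angle between the endpoints is δ = arccos(p₁·p₂) ≈ 1.303 rad (74.7°).
Interpolate at f = 1/6 with slerp weights a = sin((1−f)δ)/sin δ ≈ 0.917, b = sin(fδ)/sin δ ≈ 0.223.
p = a·p₁ + b·p₂ ≈ (-0.685, -0.372, -0.626); φ = arcsin(p_z) ≈ -38.77°, λ = atan2(p_y, p_x) ≈ -151.50°.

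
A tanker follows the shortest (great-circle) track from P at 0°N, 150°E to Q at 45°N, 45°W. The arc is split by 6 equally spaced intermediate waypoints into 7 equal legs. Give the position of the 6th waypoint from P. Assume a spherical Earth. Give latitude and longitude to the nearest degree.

Convert each endpoint to a unit vector on the sphere (x = cos φ cos λ, y = cos φ sin λ, z = sin φ).
The central angle between the endpoints is δ = arccos(p₁·p₂) ≈ 2.323 rad (133.1°).
Interpolate at f = 6/7 with slerp weights a = sin((1−f)δ)/sin δ ≈ 0.446, b = sin(fδ)/sin δ ≈ 1.250.
p = a·p₁ + b·p₂ ≈ (0.239, -0.402, 0.884); φ = arcsin(p_z) ≈ 62.12°, λ = atan2(p_y, p_x) ≈ -59.29°.

≈ 62°N, 59°W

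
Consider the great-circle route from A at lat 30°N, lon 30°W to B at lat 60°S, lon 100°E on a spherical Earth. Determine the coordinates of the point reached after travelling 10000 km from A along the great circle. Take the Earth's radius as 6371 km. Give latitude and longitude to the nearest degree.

Convert each endpoint to a unit vector on the sphere (x = cos φ cos λ, y = cos φ sin λ, z = sin φ).
The central angle between the endpoints is δ = arccos(p₁·p₂) ≈ 2.362 rad (135.3°). The total great-circle distance is δ·R ≈ 2.362 × 6371 ≈ 15050 km, so the target fraction is f = 10000/15050 ≈ 0.664.
Interpolate at f ≈ 0.664 with slerp weights a = sin((1−f)δ)/sin δ ≈ 1.013, b = sin(fδ)/sin δ ≈ 1.423.
p = a·p₁ + b·p₂ ≈ (0.636, 0.262, -0.726); φ = arcsin(p_z) ≈ -46.51°, λ = atan2(p_y, p_x) ≈ 22.36°.

≈ lat 47°S, lon 22°E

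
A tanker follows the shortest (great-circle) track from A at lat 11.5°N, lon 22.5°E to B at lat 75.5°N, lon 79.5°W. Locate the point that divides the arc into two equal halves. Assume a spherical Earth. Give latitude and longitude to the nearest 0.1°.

≈ lat 50.6°N, lon 7.7°E

Convert each endpoint to a unit vector on the sphere (x = cos φ cos λ, y = cos φ sin λ, z = sin φ).
The central angle between the endpoints is δ = arccos(p₁·p₂) ≈ 1.428 rad (81.8°).
Interpolate at f = 1/2 with slerp weights a = sin((1−f)δ)/sin δ ≈ 0.662, b = sin(fδ)/sin δ ≈ 0.662.
p = a·p₁ + b·p₂ ≈ (0.629, 0.085, 0.773); φ = arcsin(p_z) ≈ 50.58°, λ = atan2(p_y, p_x) ≈ 7.71°.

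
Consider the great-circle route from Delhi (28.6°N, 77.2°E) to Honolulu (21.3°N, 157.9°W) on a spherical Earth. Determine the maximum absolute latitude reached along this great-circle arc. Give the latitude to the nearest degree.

The great circle lies in the plane with unit normal n̂ = (p₁ × p₂)/|p₁ × p₂|.
Here n̂_z ≈ +0.702; the vertex latitude is φ_max = arccos|n̂_z| ≈ 45.4°.

≈ 45°N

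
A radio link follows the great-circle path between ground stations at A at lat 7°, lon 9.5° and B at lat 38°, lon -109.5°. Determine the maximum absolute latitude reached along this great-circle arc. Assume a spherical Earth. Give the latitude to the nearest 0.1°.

The great circle lies in the plane with unit normal n̂ = (p₁ × p₂)/|p₁ × p₂|.
Here n̂_z ≈ -0.718; the vertex latitude is φ_max = arccos|n̂_z| ≈ 44.1°.

≈ 44.1°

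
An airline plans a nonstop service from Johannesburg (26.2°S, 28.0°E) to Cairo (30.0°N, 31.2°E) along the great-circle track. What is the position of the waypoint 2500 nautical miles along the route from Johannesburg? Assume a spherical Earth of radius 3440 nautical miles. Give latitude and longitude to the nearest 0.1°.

≈ 15.4°N, 30.3°E

The haversine formula gives a central angle δ ≈ 0.982 rad (56.3°) between the endpoints. The total great-circle distance is δ·R ≈ 0.982 × 3440 ≈ 3379 nmi, so the target fraction is f = 2500/3379 ≈ 0.740.
Interpolate at f ≈ 0.740 with slerp weights a = sin((1−f)δ)/sin δ ≈ 0.304, b = sin(fδ)/sin δ ≈ 0.799.
p = a·p₁ + b·p₂ ≈ (0.833, 0.486, 0.265); φ = arcsin(p_z) ≈ 15.38°, λ = atan2(p_y, p_x) ≈ 30.30°.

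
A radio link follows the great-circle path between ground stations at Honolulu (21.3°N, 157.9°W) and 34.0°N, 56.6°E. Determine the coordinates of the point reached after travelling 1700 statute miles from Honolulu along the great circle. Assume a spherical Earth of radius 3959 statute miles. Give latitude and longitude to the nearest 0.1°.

The haversine formula gives a central angle δ ≈ 2.019 rad (115.7°) between the endpoints. The total great-circle distance is δ·R ≈ 2.019 × 3959 ≈ 7994 mi, so the target fraction is f = 1700/7994 ≈ 0.213.
Interpolate at f ≈ 0.213 with slerp weights a = sin((1−f)δ)/sin δ ≈ 1.109, b = sin(fδ)/sin δ ≈ 0.462.
p = a·p₁ + b·p₂ ≈ (-0.747, -0.069, 0.661); φ = arcsin(p_z) ≈ 41.40°, λ = atan2(p_y, p_x) ≈ -174.71°.

≈ 41.4°N, 174.7°W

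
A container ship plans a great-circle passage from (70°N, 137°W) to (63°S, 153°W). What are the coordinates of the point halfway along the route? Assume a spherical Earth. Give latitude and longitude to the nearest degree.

≈ (4°N, 146°W)

The haversine formula gives a central angle δ ≈ 2.330 rad (133.5°) between the endpoints.
Interpolate at f = 1/2 with slerp weights a = sin((1−f)δ)/sin δ ≈ 1.266, b = sin(fδ)/sin δ ≈ 1.266.
p = a·p₁ + b·p₂ ≈ (-0.829, -0.556, 0.062); φ = arcsin(p_z) ≈ 3.53°, λ = atan2(p_y, p_x) ≈ -146.13°.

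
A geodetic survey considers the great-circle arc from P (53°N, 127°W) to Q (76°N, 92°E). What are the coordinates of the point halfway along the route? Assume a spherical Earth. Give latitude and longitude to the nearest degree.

Write both endpoints as unit vectors p₁, p₂ with components (cos φ cos λ, cos φ sin λ, sin φ).
The central angle between the endpoints is δ = arccos(p₁·p₂) ≈ 0.848 rad (48.6°).
Interpolate at f = 1/2 with slerp weights a = sin((1−f)δ)/sin δ ≈ 0.549, b = sin(fδ)/sin δ ≈ 0.549.
p = a·p₁ + b·p₂ ≈ (-0.203, -0.131, 0.970); φ = arcsin(p_z) ≈ 76.00°, λ = atan2(p_y, p_x) ≈ -147.20°.

≈ (76°N, 147°W)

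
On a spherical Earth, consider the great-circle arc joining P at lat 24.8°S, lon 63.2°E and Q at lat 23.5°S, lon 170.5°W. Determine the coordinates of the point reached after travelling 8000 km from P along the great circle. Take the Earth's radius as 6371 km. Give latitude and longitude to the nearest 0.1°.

From cos δ = sin φ₁ sin φ₂ + cos φ₁ cos φ₂ cos Δλ, the central angle is δ ≈ 1.902 rad (109.0°). The total great-circle distance is δ·R ≈ 1.902 × 6371 ≈ 12120 km, so the target fraction is f = 8000/12120 ≈ 0.660.
Interpolate at f ≈ 0.660 with slerp weights a = sin((1−f)δ)/sin δ ≈ 0.637, b = sin(fδ)/sin δ ≈ 1.006.
p = a·p₁ + b·p₂ ≈ (-0.649, 0.364, -0.668); φ = arcsin(p_z) ≈ -41.93°, λ = atan2(p_y, p_x) ≈ 150.69°.

≈ lat 41.9°S, lon 150.7°E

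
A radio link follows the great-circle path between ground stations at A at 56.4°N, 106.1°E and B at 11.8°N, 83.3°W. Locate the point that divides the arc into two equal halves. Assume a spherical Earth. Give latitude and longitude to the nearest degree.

≈ 67°N, 95°W

Write both endpoints as unit vectors p₁, p₂ with components (cos φ cos λ, cos φ sin λ, sin φ).
The central angle between the endpoints is δ = arccos(p₁·p₂) ≈ 1.943 rad (111.4°).
Interpolate at f = 1/2 with slerp weights a = sin((1−f)δ)/sin δ ≈ 0.887, b = sin(fδ)/sin δ ≈ 0.887.
p = a·p₁ + b·p₂ ≈ (-0.035, -0.391, 0.920); φ = arcsin(p_z) ≈ 66.91°, λ = atan2(p_y, p_x) ≈ -95.09°.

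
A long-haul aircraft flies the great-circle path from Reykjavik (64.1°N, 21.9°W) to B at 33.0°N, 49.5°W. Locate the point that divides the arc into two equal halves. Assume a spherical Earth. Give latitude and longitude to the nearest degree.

≈ 49°N, 40°W

From cos δ = sin φ₁ sin φ₂ + cos φ₁ cos φ₂ cos Δλ, the central angle is δ ≈ 0.619 rad (35.5°).
Interpolate at f = 1/2 with slerp weights a = sin((1−f)δ)/sin δ ≈ 0.525, b = sin(fδ)/sin δ ≈ 0.525.
p = a·p₁ + b·p₂ ≈ (0.499, -0.420, 0.758); φ = arcsin(p_z) ≈ 49.30°, λ = atan2(p_y, p_x) ≈ -40.13°.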